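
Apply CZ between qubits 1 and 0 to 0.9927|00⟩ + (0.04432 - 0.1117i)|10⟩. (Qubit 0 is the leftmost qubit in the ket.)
0.9927|00⟩ + (0.04432 - 0.1117i)|10⟩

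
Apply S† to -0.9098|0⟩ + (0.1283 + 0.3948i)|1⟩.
-0.9098|0⟩ + (0.3948 - 0.1283i)|1⟩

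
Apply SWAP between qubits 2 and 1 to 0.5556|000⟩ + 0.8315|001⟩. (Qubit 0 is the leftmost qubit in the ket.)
0.5556|000⟩ + 0.8315|010⟩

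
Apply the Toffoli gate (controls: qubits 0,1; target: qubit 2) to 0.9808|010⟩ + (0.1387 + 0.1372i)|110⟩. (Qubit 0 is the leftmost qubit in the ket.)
0.9808|010⟩ + (0.1387 + 0.1372i)|111⟩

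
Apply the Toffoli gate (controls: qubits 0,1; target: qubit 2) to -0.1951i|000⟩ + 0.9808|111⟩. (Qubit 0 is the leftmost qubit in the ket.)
-0.1951i|000⟩ + 0.9808|110⟩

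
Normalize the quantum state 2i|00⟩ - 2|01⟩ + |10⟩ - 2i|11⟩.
0.5547i|00⟩ - 0.5547|01⟩ + 0.2774|10⟩ - 0.5547i|11⟩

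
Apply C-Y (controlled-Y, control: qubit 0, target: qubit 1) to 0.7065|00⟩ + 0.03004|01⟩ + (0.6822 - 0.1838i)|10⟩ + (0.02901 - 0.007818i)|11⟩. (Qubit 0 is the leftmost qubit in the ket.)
0.7065|00⟩ + 0.03004|01⟩ + (-0.007818 - 0.02901i)|10⟩ + (0.1838 + 0.6822i)|11⟩

C-Y leaves the control-|0⟩ kets |00⟩, |01⟩ unchanged and applies Y to qubit 1 on the control-|1⟩ pair (|10⟩, |11⟩).
Y = [[0, -i], [i, 0]].
With a = amp(|10⟩) = (0.6822 - 0.1838i) and b = amp(|11⟩) = (0.02901 - 0.007818i):
new amp(|10⟩) = (-i)·b = (-0.007818 - 0.02901i)
new amp(|11⟩) = (i)·a = (0.1838 + 0.6822i)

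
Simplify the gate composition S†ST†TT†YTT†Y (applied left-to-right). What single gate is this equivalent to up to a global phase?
T†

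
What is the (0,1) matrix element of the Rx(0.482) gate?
-0.2387i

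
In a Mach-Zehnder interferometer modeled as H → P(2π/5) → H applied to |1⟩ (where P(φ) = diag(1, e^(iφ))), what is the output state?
(0.3455 - 0.4755i)|0⟩ + (0.6545 + 0.4755i)|1⟩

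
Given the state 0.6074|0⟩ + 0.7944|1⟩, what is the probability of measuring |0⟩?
0.3689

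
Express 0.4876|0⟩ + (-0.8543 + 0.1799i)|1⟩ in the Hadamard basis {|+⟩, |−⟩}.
(-0.2593 + 0.1272i)|+⟩ + (0.9489 - 0.1272i)|−⟩

With |ψ⟩ = α|0⟩ + β|1⟩, the Hadamard-basis coefficients are ⟨+|ψ⟩ = (α + β)/√2 and ⟨−|ψ⟩ = (α − β)/√2.
Here α = 0.4876, β = (-0.8543 + 0.1799i): (α + β)/√2 = (-0.2593 + 0.1272i), (α − β)/√2 = (0.9489 - 0.1272i).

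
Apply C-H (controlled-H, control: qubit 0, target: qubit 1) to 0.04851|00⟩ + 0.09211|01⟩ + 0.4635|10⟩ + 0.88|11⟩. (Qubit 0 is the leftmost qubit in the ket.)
0.04851|00⟩ + 0.09211|01⟩ + 0.95|10⟩ - 0.2945|11⟩

C-H leaves the control-|0⟩ kets |00⟩, |01⟩ unchanged and applies H to qubit 1 on the control-|1⟩ pair (|10⟩, |11⟩).
H = [[1/√2, 1/√2], [1/√2, -1/√2]].
With a = amp(|10⟩) = 0.4635 and b = amp(|11⟩) = 0.88:
new amp(|10⟩) = (1/√2)·a + (1/√2)·b = 0.95
new amp(|11⟩) = (1/√2)·a + (-1/√2)·b = -0.2945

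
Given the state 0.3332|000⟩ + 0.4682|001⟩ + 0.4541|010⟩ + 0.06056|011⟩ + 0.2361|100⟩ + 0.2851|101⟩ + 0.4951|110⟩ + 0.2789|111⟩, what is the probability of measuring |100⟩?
0.05574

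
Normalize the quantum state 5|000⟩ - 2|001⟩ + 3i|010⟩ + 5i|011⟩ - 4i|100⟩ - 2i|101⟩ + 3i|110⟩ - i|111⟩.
0.5185|000⟩ - 0.2074|001⟩ + 0.3111i|010⟩ + 0.5185i|011⟩ - 0.4148i|100⟩ - 0.2074i|101⟩ + 0.3111i|110⟩ - 0.1037i|111⟩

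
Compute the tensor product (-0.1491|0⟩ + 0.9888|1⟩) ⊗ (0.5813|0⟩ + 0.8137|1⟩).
-0.08667|00⟩ - 0.1213|01⟩ + 0.5748|10⟩ + 0.8046|11⟩

amp(|b₁b₂…⟩) = product of the factor amplitudes for bits b₁, b₂, …; only kets whose every factor amplitude is nonzero survive.
|00⟩: (-0.1491)(0.5813) = -0.08667
|01⟩: (-0.1491)(0.8137) = -0.1213
|10⟩: (0.9888)(0.5813) = 0.5748
|11⟩: (0.9888)(0.8137) = 0.8046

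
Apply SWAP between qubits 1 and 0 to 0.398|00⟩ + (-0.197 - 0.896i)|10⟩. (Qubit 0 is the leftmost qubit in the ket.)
0.398|00⟩ + (-0.197 - 0.896i)|01⟩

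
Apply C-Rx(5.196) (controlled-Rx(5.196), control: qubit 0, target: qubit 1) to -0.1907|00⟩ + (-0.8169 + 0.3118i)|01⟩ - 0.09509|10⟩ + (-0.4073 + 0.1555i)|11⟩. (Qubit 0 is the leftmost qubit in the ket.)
-0.1907|00⟩ + (-0.8169 + 0.3118i)|01⟩ + (0.1618 + 0.2107i)|10⟩ + (0.3486 - 0.0839i)|11⟩

C-Rx(5.196) leaves the control-|0⟩ kets |00⟩, |01⟩ unchanged and applies Rx(5.196) to qubit 1 on the control-|1⟩ pair (|10⟩, |11⟩).
Rx(5.196) = [[cos(θ/2), −i·sin(θ/2)], [−i·sin(θ/2), cos(θ/2)]]; θ = 5.196, cos(θ/2) ≈ -0.855856, sin(θ/2) ≈ 0.517214.
With a = amp(|10⟩) = -0.09509 and b = amp(|11⟩) = (-0.4073 + 0.1555i):
new amp(|10⟩) = (-0.855856)·a + (-0.517214i)·b = (0.1618 + 0.2107i)
new amp(|11⟩) = (-0.517214i)·a + (-0.855856)·b = (0.3486 - 0.0839i)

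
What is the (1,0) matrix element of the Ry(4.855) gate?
0.6549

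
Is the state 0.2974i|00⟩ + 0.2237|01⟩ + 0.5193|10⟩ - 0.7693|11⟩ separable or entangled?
Entangled

Writing the state as a|00⟩ + b|01⟩ + c|10⟩ + d|11⟩, it is a product state iff ad − bc = 0.
Here (a, b, c, d) = (0.2974i, 0.2237, 0.5193, -0.7693): ad − bc = (0.2974i)(-0.7693) − (0.2237)(0.5193) = (-0.1162 - 0.2288i) ≠ 0, so the state is entangled.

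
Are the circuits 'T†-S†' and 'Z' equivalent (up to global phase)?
No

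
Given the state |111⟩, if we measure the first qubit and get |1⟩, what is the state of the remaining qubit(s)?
|11⟩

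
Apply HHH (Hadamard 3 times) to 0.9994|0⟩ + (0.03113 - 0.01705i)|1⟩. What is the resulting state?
(0.7287 - 0.01206i)|0⟩ + (0.6847 + 0.01206i)|1⟩

H² = I, so H^3 = H: a single Hadamard. With (a, b) = (0.9994, (0.03113 - 0.01705i)), H gives ((a + b)/√2, (a − b)/√2) = ((0.7287 - 0.01206i), (0.6847 + 0.01206i)).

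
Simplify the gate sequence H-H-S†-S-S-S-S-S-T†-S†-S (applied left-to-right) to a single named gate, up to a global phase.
T†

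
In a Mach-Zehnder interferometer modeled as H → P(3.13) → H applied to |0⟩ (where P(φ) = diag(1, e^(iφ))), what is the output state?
(0.0000336 + 0.005796i)|0⟩ + (1 - 0.005796i)|1⟩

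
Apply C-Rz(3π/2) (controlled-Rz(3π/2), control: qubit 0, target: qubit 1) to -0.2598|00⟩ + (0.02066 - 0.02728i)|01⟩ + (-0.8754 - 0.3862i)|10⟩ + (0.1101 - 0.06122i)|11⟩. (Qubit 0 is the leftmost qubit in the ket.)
-0.2598|00⟩ + (0.02066 - 0.02728i)|01⟩ + (0.3459 + 0.8921i)|10⟩ + (-0.03456 + 0.1211i)|11⟩

C-Rz(3π/2) leaves the control-|0⟩ kets |00⟩, |01⟩ unchanged and applies Rz(3π/2) to qubit 1 on the control-|1⟩ pair (|10⟩, |11⟩).
Rz(3π/2) = [[e^(−iθ/2), 0], [0, e^(iθ/2)]] with e^(±iθ/2) = cos(θ/2) ± i·sin(θ/2); θ = 3π/2, cos(θ/2) ≈ -0.707107, sin(θ/2) ≈ 0.707107.
With a = amp(|10⟩) = (-0.8754 - 0.3862i) and b = amp(|11⟩) = (0.1101 - 0.06122i):
new amp(|10⟩) = (-0.707107 - 0.707107i)·a = (0.3459 + 0.8921i)
new amp(|11⟩) = (-0.707107 + 0.707107i)·b = (-0.03456 + 0.1211i)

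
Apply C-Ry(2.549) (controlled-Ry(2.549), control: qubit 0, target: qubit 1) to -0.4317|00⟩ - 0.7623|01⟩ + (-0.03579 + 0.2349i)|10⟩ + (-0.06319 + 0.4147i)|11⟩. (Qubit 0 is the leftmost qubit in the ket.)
-0.4317|00⟩ - 0.7623|01⟩ + (0.04999 - 0.328i)|10⟩ + (-0.05268 + 0.3457i)|11⟩

C-Ry(2.549) leaves the control-|0⟩ kets |00⟩, |01⟩ unchanged and applies Ry(2.549) to qubit 1 on the control-|1⟩ pair (|10⟩, |11⟩).
Ry(2.549) = [[cos(θ/2), −sin(θ/2)], [sin(θ/2), cos(θ/2)]]; θ = 2.549, cos(θ/2) ≈ 0.29198, sin(θ/2) ≈ 0.956424.
With a = amp(|10⟩) = (-0.03579 + 0.2349i) and b = amp(|11⟩) = (-0.06319 + 0.4147i):
new amp(|10⟩) = (0.29198)·a + (-0.956424)·b = (0.04999 - 0.328i)
new amp(|11⟩) = (0.956424)·a + (0.29198)·b = (-0.05268 + 0.3457i)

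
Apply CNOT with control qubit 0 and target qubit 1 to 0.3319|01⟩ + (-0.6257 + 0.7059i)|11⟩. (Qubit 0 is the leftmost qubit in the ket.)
0.3319|01⟩ + (-0.6257 + 0.7059i)|10⟩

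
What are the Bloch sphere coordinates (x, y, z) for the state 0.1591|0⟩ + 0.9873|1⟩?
(0.3142, 0, -0.9494)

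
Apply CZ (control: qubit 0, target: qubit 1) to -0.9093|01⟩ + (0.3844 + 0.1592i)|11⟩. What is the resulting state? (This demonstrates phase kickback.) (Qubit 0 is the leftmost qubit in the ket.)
-0.9093|01⟩ + (-0.3844 - 0.1592i)|11⟩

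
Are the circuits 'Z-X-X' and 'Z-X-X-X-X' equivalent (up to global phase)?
Yes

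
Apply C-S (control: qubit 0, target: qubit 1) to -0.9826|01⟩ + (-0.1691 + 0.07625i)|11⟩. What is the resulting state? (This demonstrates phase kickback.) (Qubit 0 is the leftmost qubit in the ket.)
-0.9826|01⟩ + (-0.07625 - 0.1691i)|11⟩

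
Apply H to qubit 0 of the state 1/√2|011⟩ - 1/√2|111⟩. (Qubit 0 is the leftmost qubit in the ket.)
|111⟩

H on qubit 0 mixes each pair of kets that differ only in qubit 0: amplitudes (a, b) of (|…0…⟩, |…1…⟩) become ((a + b)/√2, (a − b)/√2). Kets absent from the input have amplitude 0.
(|011⟩, |111⟩): (a, b) = (1/√2, -1/√2) → (0, 1)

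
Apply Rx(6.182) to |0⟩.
-0.9987|0⟩ - 0.05057i|1⟩

Rx(6.182) = [[cos(θ/2), −i·sin(θ/2)], [−i·sin(θ/2), cos(θ/2)]]; θ = 6.182, cos(θ/2) ≈ -0.99872, sin(θ/2) ≈ 0.0505711.
With a = amp(|0⟩) = 1 and b = amp(|1⟩) = 0:
new amp(|0⟩) = (-0.99872)·a + (-0.0505711i)·b = -0.9987
new amp(|1⟩) = (-0.0505711i)·a + (-0.99872)·b = -0.05057i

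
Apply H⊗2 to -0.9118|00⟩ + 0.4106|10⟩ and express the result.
-0.2506|00⟩ - 0.2506|01⟩ - 0.6612|10⟩ - 0.6612|11⟩

H⊗2 gives amp(|y⟩) = (1/2) Σ_x (−1)^(x·y) amp(|x⟩), where x·y is the number of positions in which both x and y have a 1.
|00⟩: (-0.9118 + 0.4106)/2 = -0.2506
|01⟩: (-0.9118 + 0.4106)/2 = -0.2506
|10⟩: (-0.9118 - 0.4106)/2 = -0.6612
|11⟩: (-0.9118 - 0.4106)/2 = -0.6612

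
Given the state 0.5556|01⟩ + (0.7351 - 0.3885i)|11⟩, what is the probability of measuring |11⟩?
0.6913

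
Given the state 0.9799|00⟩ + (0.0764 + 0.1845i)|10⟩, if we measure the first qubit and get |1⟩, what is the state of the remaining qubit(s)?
(0.3826 + 0.9239i)|0⟩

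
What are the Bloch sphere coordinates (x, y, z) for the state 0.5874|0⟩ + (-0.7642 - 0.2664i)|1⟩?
(-0.8978, -0.313, -0.3099)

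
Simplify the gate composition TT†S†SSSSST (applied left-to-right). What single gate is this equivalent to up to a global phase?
T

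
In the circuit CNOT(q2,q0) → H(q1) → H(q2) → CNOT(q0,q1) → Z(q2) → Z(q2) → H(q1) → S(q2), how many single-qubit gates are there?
6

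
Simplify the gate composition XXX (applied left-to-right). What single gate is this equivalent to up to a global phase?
X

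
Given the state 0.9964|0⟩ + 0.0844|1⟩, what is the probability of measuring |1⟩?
0.007123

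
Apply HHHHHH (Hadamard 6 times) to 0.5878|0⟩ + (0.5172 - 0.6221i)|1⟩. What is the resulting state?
0.5878|0⟩ + (0.5172 - 0.6221i)|1⟩

H² = I, so an even number of Hadamards cancels: H^6 = I and the state is unchanged.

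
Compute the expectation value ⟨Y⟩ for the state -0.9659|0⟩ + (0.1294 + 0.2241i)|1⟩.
-0.4329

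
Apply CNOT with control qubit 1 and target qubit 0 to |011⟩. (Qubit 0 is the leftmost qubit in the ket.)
|111⟩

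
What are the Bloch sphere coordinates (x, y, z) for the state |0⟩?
(0, 0, 1)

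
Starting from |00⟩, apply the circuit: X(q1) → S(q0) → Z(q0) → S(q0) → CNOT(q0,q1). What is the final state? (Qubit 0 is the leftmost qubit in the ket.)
|01⟩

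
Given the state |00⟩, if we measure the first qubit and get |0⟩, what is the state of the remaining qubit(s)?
|0⟩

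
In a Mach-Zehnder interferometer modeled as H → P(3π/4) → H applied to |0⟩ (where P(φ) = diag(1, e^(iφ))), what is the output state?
(0.1464 + (1/√8)i)|0⟩ + (0.8536 - (1/√8)i)|1⟩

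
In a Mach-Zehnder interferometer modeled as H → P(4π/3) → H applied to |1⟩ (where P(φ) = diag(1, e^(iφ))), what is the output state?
(0.75 + 0.433i)|0⟩ + (0.25 - 0.433i)|1⟩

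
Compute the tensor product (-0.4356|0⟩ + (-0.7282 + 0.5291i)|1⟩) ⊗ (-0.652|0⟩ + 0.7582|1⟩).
0.284|00⟩ - 0.3303|01⟩ + (0.4748 - 0.345i)|10⟩ + (-0.5521 + 0.4012i)|11⟩

amp(|b₁b₂…⟩) = product of the factor amplitudes for bits b₁, b₂, …; only kets whose every factor amplitude is nonzero survive.
|00⟩: (-0.4356)(-0.652) = 0.284
|01⟩: (-0.4356)(0.7582) = -0.3303
|10⟩: (-0.7282 + 0.5291i)(-0.652) = (0.4748 - 0.345i)
|11⟩: (-0.7282 + 0.5291i)(0.7582) = (-0.5521 + 0.4012i)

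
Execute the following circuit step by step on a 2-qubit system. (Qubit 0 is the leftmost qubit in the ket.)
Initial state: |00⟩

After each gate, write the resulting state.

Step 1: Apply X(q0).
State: |10⟩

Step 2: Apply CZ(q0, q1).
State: |10⟩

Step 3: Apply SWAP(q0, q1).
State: |01⟩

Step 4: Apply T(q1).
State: (1/√2 + (1/√2)i)|01⟩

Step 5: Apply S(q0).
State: (1/√2 + (1/√2)i)|01⟩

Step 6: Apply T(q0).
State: (1/√2 + (1/√2)i)|01⟩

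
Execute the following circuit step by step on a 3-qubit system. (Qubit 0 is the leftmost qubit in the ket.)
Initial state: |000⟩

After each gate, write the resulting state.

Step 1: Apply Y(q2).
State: i|001⟩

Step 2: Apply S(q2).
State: -|001⟩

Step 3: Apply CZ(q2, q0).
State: -|001⟩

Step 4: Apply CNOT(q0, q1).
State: -|001⟩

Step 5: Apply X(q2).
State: -|000⟩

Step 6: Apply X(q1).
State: -|010⟩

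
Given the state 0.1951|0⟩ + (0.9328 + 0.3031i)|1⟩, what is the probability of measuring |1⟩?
0.962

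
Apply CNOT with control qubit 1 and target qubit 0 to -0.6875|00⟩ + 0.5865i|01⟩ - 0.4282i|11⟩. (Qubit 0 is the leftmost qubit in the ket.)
-0.6875|00⟩ - 0.4282i|01⟩ + 0.5865i|11⟩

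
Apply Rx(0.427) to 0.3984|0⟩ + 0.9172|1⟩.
(0.3894 - 0.1943i)|0⟩ + (0.8964 - 0.08441i)|1⟩

Rx(0.427) = [[cos(θ/2), −i·sin(θ/2)], [−i·sin(θ/2), cos(θ/2)]]; θ = 0.427, cos(θ/2) ≈ 0.977295, sin(θ/2) ≈ 0.211882.
With a = amp(|0⟩) = 0.3984 and b = amp(|1⟩) = 0.9172:
new amp(|0⟩) = (0.977295)·a + (-0.211882i)·b = (0.3894 - 0.1943i)
new amp(|1⟩) = (-0.211882i)·a + (0.977295)·b = (0.8964 - 0.08441i)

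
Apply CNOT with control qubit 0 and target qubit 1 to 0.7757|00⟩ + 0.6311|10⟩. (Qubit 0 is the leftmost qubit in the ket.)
0.7757|00⟩ + 0.6311|11⟩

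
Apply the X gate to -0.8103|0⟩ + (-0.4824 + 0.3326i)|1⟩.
(-0.4824 + 0.3326i)|0⟩ - 0.8103|1⟩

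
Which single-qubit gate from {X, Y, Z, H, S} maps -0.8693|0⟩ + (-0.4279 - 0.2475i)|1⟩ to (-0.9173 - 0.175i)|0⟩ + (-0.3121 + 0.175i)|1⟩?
H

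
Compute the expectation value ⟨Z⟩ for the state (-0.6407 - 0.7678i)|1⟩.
-1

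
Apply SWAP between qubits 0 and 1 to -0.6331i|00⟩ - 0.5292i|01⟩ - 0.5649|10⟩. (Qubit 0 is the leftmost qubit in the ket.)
-0.6331i|00⟩ - 0.5649|01⟩ - 0.5292i|10⟩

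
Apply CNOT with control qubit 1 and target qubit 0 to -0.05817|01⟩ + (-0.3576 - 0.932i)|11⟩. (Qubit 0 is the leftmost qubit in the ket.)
(-0.3576 - 0.932i)|01⟩ - 0.05817|11⟩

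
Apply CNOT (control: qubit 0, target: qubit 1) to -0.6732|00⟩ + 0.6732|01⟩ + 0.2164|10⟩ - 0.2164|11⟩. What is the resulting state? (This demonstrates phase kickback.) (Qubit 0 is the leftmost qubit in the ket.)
-0.6732|00⟩ + 0.6732|01⟩ - 0.2164|10⟩ + 0.2164|11⟩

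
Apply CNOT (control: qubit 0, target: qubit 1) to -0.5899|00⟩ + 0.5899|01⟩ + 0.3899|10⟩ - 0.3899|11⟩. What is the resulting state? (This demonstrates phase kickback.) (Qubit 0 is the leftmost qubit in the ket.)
-0.5899|00⟩ + 0.5899|01⟩ - 0.3899|10⟩ + 0.3899|11⟩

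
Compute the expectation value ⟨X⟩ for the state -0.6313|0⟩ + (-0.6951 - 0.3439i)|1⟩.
0.8776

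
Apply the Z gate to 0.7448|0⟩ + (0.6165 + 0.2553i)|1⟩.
0.7448|0⟩ + (-0.6165 - 0.2553i)|1⟩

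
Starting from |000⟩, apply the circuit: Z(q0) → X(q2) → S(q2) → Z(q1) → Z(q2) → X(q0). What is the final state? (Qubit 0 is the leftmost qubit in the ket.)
-i|101⟩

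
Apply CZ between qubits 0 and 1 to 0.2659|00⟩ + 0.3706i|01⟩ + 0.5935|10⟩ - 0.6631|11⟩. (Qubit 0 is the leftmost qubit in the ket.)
0.2659|00⟩ + 0.3706i|01⟩ + 0.5935|10⟩ + 0.6631|11⟩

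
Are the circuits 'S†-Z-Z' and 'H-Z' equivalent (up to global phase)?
No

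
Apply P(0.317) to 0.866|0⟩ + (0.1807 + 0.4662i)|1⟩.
0.866|0⟩ + (0.02637 + 0.4993i)|1⟩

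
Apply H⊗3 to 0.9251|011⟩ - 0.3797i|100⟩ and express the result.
(0.3271 - 0.1342i)|000⟩ + (-0.3271 - 0.1342i)|001⟩ + (-0.3271 - 0.1342i)|010⟩ + (0.3271 - 0.1342i)|011⟩ + (0.3271 + 0.1342i)|100⟩ + (-0.3271 + 0.1342i)|101⟩ + (-0.3271 + 0.1342i)|110⟩ + (0.3271 + 0.1342i)|111⟩

H⊗3 gives amp(|y⟩) = (1/2√2) Σ_x (−1)^(x·y) amp(|x⟩), where x·y is the number of positions in which both x and y have a 1.
|000⟩: (0.9251 - 0.3797i)/(2√2) = (0.3271 - 0.1342i)
|001⟩: (-0.9251 - 0.3797i)/(2√2) = (-0.3271 - 0.1342i)
|010⟩: (-0.9251 - 0.3797i)/(2√2) = (-0.3271 - 0.1342i)
|011⟩: (0.9251 - 0.3797i)/(2√2) = (0.3271 - 0.1342i)
|100⟩: (0.9251 + 0.3797i)/(2√2) = (0.3271 + 0.1342i)
|101⟩: (-0.9251 + 0.3797i)/(2√2) = (-0.3271 + 0.1342i)
|110⟩: (-0.9251 + 0.3797i)/(2√2) = (-0.3271 + 0.1342i)
|111⟩: (0.9251 + 0.3797i)/(2√2) = (0.3271 + 0.1342i)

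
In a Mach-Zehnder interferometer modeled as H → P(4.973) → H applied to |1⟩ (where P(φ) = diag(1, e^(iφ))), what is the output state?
(0.3712 + 0.4831i)|0⟩ + (0.6288 - 0.4831i)|1⟩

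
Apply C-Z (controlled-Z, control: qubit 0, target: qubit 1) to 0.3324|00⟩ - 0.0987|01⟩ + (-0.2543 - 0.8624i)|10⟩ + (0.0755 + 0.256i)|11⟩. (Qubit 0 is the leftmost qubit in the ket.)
0.3324|00⟩ - 0.0987|01⟩ + (-0.2543 - 0.8624i)|10⟩ + (-0.0755 - 0.256i)|11⟩

C-Z leaves the control-|0⟩ kets |00⟩, |01⟩ unchanged and applies Z to qubit 1 on the control-|1⟩ pair (|10⟩, |11⟩).
Z = [[1, 0], [0, -1]].
With a = amp(|10⟩) = (-0.2543 - 0.8624i) and b = amp(|11⟩) = (0.0755 + 0.256i):
new amp(|10⟩) = (1)·a = (-0.2543 - 0.8624i)
new amp(|11⟩) = (-1)·b = (-0.0755 - 0.256i)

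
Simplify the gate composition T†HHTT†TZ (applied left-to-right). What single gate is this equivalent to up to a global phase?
Z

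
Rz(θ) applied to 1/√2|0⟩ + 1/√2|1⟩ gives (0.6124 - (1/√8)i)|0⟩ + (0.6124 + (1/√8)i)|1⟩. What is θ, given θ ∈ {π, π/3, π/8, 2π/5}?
π/3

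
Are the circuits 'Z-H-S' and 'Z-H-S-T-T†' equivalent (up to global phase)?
Yes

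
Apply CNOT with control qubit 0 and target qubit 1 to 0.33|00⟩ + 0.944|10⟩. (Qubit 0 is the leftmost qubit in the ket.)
0.33|00⟩ + 0.944|11⟩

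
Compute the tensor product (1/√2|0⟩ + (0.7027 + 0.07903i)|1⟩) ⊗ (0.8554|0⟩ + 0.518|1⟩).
0.6049|00⟩ + 0.3663|01⟩ + (0.6011 + 0.0676i)|10⟩ + (0.364 + 0.04094i)|11⟩

amp(|b₁b₂…⟩) = product of the factor amplitudes for bits b₁, b₂, …; only kets whose every factor amplitude is nonzero survive.
|00⟩: (1/√2)(0.8554) = 0.6049
|01⟩: (1/√2)(0.518) = 0.3663
|10⟩: (0.7027 + 0.07903i)(0.8554) = (0.6011 + 0.0676i)
|11⟩: (0.7027 + 0.07903i)(0.518) = (0.364 + 0.04094i)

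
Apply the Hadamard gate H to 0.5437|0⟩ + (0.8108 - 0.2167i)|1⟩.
(0.9578 - 0.1532i)|0⟩ + (-0.1889 + 0.1532i)|1⟩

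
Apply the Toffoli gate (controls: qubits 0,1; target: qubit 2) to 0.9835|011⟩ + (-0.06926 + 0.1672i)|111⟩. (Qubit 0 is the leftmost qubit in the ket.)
0.9835|011⟩ + (-0.06926 + 0.1672i)|110⟩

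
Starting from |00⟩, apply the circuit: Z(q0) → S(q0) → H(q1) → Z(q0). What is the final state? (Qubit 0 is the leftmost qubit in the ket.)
1/√2|00⟩ + 1/√2|01⟩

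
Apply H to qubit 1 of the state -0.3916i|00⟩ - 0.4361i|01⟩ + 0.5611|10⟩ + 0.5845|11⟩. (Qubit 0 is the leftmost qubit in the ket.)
-0.5853i|00⟩ + 0.03147i|01⟩ + 0.8101|10⟩ - 0.01655|11⟩

H on qubit 1 mixes each pair of kets that differ only in qubit 1: amplitudes (a, b) of (|…0…⟩, |…1…⟩) become ((a + b)/√2, (a − b)/√2). Kets absent from the input have amplitude 0.
(|00⟩, |01⟩): (a, b) = (-0.3916i, -0.4361i) → (-0.5853i, 0.03147i)
(|10⟩, |11⟩): (a, b) = (0.5611, 0.5845) → (0.8101, -0.01655)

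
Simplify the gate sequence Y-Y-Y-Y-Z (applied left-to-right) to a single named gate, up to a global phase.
Z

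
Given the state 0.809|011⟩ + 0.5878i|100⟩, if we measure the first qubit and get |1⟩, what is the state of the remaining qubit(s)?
i|00⟩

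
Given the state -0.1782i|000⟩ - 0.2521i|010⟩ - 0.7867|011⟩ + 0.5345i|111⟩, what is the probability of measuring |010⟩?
0.06355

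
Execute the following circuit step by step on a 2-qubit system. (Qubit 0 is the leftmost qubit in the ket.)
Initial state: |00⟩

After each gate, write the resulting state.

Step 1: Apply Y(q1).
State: i|01⟩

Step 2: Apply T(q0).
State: i|01⟩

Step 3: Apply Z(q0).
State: i|01⟩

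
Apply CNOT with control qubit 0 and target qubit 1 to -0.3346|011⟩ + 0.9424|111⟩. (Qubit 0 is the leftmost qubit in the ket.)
-0.3346|011⟩ + 0.9424|101⟩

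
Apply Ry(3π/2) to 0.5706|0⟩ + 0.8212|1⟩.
-0.9842|0⟩ - 0.1772|1⟩

Ry(3π/2) = [[cos(θ/2), −sin(θ/2)], [sin(θ/2), cos(θ/2)]]; θ = 3π/2, cos(θ/2) ≈ -0.707107, sin(θ/2) ≈ 0.707107.
With a = amp(|0⟩) = 0.5706 and b = amp(|1⟩) = 0.8212:
new amp(|0⟩) = (-0.707107)·a + (-0.707107)·b = -0.9842
new amp(|1⟩) = (0.707107)·a + (-0.707107)·b = -0.1772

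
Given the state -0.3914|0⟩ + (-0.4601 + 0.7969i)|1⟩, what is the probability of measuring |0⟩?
0.1532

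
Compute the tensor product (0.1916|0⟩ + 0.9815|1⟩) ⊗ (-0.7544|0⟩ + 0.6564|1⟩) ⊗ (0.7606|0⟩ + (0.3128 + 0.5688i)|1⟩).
-0.1099|000⟩ + (-0.04521 - 0.08222i)|001⟩ + 0.09566|010⟩ + (0.03934 + 0.07154i)|011⟩ - 0.5632|100⟩ + (-0.2316 - 0.4212i)|101⟩ + 0.49|110⟩ + (0.2015 + 0.3665i)|111⟩

amp(|b₁b₂…⟩) = product of the factor amplitudes for bits b₁, b₂, …; only kets whose every factor amplitude is nonzero survive.
|000⟩: (0.1916)(-0.7544)(0.7606) = -0.1099
|001⟩: (0.1916)(-0.7544)(0.3128 + 0.5688i) = (-0.04521 - 0.08222i)
|010⟩: (0.1916)(0.6564)(0.7606) = 0.09566
|011⟩: (0.1916)(0.6564)(0.3128 + 0.5688i) = (0.03934 + 0.07154i)
|100⟩: (0.9815)(-0.7544)(0.7606) = -0.5632
|101⟩: (0.9815)(-0.7544)(0.3128 + 0.5688i) = (-0.2316 - 0.4212i)
|110⟩: (0.9815)(0.6564)(0.7606) = 0.49
|111⟩: (0.9815)(0.6564)(0.3128 + 0.5688i) = (0.2015 + 0.3665i)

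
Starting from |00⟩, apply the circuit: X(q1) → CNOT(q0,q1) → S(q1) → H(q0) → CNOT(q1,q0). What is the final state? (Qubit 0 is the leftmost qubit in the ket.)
(1/√2)i|01⟩ + (1/√2)i|11⟩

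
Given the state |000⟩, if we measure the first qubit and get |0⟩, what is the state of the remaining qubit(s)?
|00⟩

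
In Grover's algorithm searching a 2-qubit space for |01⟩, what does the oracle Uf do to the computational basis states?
Uf|x⟩ = -|x⟩ if x = 01, else |x⟩ (phase flip on target)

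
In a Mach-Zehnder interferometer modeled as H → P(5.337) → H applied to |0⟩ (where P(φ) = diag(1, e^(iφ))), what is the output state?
(0.7924 - 0.4056i)|0⟩ + (0.2076 + 0.4056i)|1⟩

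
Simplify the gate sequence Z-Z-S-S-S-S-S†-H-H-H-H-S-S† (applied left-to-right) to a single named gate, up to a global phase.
S†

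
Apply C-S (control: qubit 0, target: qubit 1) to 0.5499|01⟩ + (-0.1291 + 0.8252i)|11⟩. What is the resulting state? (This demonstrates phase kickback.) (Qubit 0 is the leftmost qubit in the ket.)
0.5499|01⟩ + (-0.8252 - 0.1291i)|11⟩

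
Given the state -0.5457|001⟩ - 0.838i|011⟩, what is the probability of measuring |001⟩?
0.2978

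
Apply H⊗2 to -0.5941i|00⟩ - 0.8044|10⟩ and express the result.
(-0.4022 - 0.2971i)|00⟩ + (-0.4022 - 0.2971i)|01⟩ + (0.4022 - 0.2971i)|10⟩ + (0.4022 - 0.2971i)|11⟩

H⊗2 gives amp(|y⟩) = (1/2) Σ_x (−1)^(x·y) amp(|x⟩), where x·y is the number of positions in which both x and y have a 1.
|00⟩: (-0.5941i - 0.8044)/2 = (-0.4022 - 0.2971i)
|01⟩: (-0.5941i - 0.8044)/2 = (-0.4022 - 0.2971i)
|10⟩: (-0.5941i + 0.8044)/2 = (0.4022 - 0.2971i)
|11⟩: (-0.5941i + 0.8044)/2 = (0.4022 - 0.2971i)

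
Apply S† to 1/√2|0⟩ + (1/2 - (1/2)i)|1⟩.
1/√2|0⟩ + (-1/2 - (1/2)i)|1⟩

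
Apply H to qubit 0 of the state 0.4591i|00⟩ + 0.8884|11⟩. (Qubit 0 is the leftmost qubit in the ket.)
0.3246i|00⟩ + 0.6282|01⟩ + 0.3246i|10⟩ - 0.6282|11⟩

H on qubit 0 mixes each pair of kets that differ only in qubit 0: amplitudes (a, b) of (|…0…⟩, |…1…⟩) become ((a + b)/√2, (a − b)/√2). Kets absent from the input have amplitude 0.
(|00⟩, |10⟩): (a, b) = (0.4591i, 0) → (0.3246i, 0.3246i)
(|01⟩, |11⟩): (a, b) = (0, 0.8884) → (0.6282, -0.6282)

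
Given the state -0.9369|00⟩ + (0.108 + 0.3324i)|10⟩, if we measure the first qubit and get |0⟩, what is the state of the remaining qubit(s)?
-|0⟩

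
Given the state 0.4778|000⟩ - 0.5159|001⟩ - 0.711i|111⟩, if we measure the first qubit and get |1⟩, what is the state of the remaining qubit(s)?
-i|11⟩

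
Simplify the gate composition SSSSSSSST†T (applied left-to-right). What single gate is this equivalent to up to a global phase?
I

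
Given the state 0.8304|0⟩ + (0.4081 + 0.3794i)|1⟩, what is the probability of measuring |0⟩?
0.6896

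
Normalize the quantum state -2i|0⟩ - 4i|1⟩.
-(1/√5)i|0⟩ - 0.8944i|1⟩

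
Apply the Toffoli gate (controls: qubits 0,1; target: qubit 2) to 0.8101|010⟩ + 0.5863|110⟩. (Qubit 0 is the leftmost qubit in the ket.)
0.8101|010⟩ + 0.5863|111⟩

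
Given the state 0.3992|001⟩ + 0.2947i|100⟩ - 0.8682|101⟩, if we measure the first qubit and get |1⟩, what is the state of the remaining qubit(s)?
0.3214i|00⟩ - 0.9469|01⟩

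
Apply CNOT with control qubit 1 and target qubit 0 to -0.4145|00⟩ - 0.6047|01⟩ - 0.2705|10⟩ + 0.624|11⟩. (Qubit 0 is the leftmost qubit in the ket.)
-0.4145|00⟩ + 0.624|01⟩ - 0.2705|10⟩ - 0.6047|11⟩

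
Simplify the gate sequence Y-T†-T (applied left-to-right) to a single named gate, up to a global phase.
Y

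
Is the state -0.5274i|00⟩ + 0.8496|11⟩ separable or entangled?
Entangled

Writing the state as a|00⟩ + b|01⟩ + c|10⟩ + d|11⟩, it is a product state iff ad − bc = 0.
Here (a, b, c, d) = (-0.5274i, 0, 0, 0.8496): ad − bc = (-0.5274i)(0.8496) − (0)(0) = -0.4481i ≠ 0, so the state is entangled.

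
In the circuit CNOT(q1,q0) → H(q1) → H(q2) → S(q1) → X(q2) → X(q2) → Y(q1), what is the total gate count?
7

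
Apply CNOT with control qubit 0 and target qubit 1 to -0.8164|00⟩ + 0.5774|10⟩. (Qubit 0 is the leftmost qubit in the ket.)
-0.8164|00⟩ + 0.5774|11⟩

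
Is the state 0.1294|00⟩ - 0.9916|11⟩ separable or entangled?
Entangled

Writing the state as a|00⟩ + b|01⟩ + c|10⟩ + d|11⟩, it is a product state iff ad − bc = 0.
Here (a, b, c, d) = (0.1294, 0, 0, -0.9916): ad − bc = (0.1294)(-0.9916) − (0)(0) = -0.1283 ≠ 0, so the state is entangled.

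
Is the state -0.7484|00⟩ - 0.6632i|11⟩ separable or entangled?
Entangled

Writing the state as a|00⟩ + b|01⟩ + c|10⟩ + d|11⟩, it is a product state iff ad − bc = 0.
Here (a, b, c, d) = (-0.7484, 0, 0, -0.6632i): ad − bc = (-0.7484)(-0.6632i) − (0)(0) = 0.4963i ≠ 0, so the state is entangled.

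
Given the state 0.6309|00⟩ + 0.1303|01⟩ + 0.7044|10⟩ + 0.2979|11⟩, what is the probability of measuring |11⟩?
0.08874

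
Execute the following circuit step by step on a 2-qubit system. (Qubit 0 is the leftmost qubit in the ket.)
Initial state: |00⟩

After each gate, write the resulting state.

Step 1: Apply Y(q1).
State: i|01⟩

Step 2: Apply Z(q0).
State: i|01⟩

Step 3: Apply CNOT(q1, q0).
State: i|11⟩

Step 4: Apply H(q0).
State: (1/√2)i|01⟩ - (1/√2)i|11⟩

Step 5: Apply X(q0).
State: -(1/√2)i|01⟩ + (1/√2)i|11⟩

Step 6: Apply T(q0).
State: -(1/√2)i|01⟩ + (-1/2 + (1/2)i)|11⟩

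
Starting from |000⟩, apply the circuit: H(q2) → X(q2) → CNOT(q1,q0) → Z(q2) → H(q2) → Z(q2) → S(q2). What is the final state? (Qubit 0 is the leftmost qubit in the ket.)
-i|001⟩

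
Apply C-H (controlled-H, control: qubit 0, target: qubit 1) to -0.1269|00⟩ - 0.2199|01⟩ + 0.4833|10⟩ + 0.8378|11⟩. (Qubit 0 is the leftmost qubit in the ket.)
-0.1269|00⟩ - 0.2199|01⟩ + 0.9342|10⟩ - 0.2507|11⟩

C-H leaves the control-|0⟩ kets |00⟩, |01⟩ unchanged and applies H to qubit 1 on the control-|1⟩ pair (|10⟩, |11⟩).
H = [[1/√2, 1/√2], [1/√2, -1/√2]].
With a = amp(|10⟩) = 0.4833 and b = amp(|11⟩) = 0.8378:
new amp(|10⟩) = (1/√2)·a + (1/√2)·b = 0.9342
new amp(|11⟩) = (1/√2)·a + (-1/√2)·b = -0.2507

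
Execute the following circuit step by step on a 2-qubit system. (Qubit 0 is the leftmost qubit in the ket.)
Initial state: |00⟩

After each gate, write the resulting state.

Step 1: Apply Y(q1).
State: i|01⟩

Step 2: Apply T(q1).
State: (-1/√2 + (1/√2)i)|01⟩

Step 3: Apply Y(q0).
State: (-1/√2 - (1/√2)i)|11⟩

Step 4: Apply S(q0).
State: (1/√2 - (1/√2)i)|11⟩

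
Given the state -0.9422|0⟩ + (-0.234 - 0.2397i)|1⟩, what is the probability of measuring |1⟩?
0.1122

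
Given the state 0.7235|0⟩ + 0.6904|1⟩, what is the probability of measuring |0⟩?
0.5235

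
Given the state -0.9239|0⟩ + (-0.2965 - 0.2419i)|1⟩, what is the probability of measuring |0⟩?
0.8536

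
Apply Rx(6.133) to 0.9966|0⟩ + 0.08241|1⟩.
(-0.9938 - 0.006183i)|0⟩ + (-0.08218 - 0.07477i)|1⟩

Rx(6.133) = [[cos(θ/2), −i·sin(θ/2)], [−i·sin(θ/2), cos(θ/2)]]; θ = 6.133, cos(θ/2) ≈ -0.997182, sin(θ/2) ≈ 0.0750221.
With a = amp(|0⟩) = 0.9966 and b = amp(|1⟩) = 0.08241:
new amp(|0⟩) = (-0.997182)·a + (-0.0750221i)·b = (-0.9938 - 0.006183i)
new amp(|1⟩) = (-0.0750221i)·a + (-0.997182)·b = (-0.08218 - 0.07477i)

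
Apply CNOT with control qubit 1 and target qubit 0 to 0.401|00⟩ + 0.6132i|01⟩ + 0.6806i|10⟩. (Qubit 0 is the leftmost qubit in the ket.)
0.401|00⟩ + 0.6806i|10⟩ + 0.6132i|11⟩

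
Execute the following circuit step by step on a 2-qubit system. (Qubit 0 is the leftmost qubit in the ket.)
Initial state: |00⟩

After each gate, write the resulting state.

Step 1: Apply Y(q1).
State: i|01⟩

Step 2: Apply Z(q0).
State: i|01⟩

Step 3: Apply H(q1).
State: (1/√2)i|00⟩ - (1/√2)i|01⟩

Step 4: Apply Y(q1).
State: -1/√2|00⟩ - 1/√2|01⟩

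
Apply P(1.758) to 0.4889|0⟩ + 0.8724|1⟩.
0.4889|0⟩ + (-0.1624 + 0.8572i)|1⟩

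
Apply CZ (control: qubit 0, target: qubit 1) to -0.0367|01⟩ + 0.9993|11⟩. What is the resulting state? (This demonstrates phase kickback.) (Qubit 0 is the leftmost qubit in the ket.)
-0.0367|01⟩ - 0.9993|11⟩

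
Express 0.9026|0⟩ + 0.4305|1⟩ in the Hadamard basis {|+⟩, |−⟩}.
0.9426|+⟩ + 0.3338|−⟩

With |ψ⟩ = α|0⟩ + β|1⟩, the Hadamard-basis coefficients are ⟨+|ψ⟩ = (α + β)/√2 and ⟨−|ψ⟩ = (α − β)/√2.
Here α = 0.9026, β = 0.4305: (α + β)/√2 = 0.9426, (α − β)/√2 = 0.3338.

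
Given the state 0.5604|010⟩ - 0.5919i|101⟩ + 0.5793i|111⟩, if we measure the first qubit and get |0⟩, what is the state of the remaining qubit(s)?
|10⟩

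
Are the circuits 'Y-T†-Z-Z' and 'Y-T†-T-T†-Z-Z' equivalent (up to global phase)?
Yes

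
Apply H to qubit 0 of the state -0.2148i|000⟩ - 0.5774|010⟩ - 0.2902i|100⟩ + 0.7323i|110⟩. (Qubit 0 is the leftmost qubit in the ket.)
-0.3571i|000⟩ + (-0.4083 + 0.5178i)|010⟩ + 0.05332i|100⟩ + (-0.4083 - 0.5178i)|110⟩

H on qubit 0 mixes each pair of kets that differ only in qubit 0: amplitudes (a, b) of (|…0…⟩, |…1…⟩) become ((a + b)/√2, (a − b)/√2). Kets absent from the input have amplitude 0.
(|000⟩, |100⟩): (a, b) = (-0.2148i, -0.2902i) → (-0.3571i, 0.05332i)
(|010⟩, |110⟩): (a, b) = (-0.5774, 0.7323i) → ((-0.4083 + 0.5178i), (-0.4083 - 0.5178i))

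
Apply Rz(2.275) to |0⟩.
(0.4199 - 0.9076i)|0⟩

Rz(2.275) = [[e^(−iθ/2), 0], [0, e^(iθ/2)]] with e^(±iθ/2) = cos(θ/2) ± i·sin(θ/2); θ = 2.275, cos(θ/2) ≈ 0.419865, sin(θ/2) ≈ 0.907587.
With a = amp(|0⟩) = 1 and b = amp(|1⟩) = 0:
new amp(|0⟩) = (0.419865 - 0.907587i)·a = (0.4199 - 0.9076i)
new amp(|1⟩) = (0.419865 + 0.907587i)·b = 0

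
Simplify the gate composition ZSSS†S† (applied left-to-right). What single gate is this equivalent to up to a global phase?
Z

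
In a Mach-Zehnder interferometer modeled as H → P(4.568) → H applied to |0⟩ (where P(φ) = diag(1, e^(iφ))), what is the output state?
(0.4281 - 0.4948i)|0⟩ + (0.5719 + 0.4948i)|1⟩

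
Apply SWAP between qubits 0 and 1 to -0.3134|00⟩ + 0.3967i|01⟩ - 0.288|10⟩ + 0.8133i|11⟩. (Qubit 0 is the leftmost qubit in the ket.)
-0.3134|00⟩ - 0.288|01⟩ + 0.3967i|10⟩ + 0.8133i|11⟩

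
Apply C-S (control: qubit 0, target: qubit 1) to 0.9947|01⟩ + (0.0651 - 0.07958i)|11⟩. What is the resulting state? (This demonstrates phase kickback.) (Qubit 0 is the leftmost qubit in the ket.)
0.9947|01⟩ + (0.07958 + 0.0651i)|11⟩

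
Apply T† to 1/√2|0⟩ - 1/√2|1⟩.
1/√2|0⟩ + (-1/2 + (1/2)i)|1⟩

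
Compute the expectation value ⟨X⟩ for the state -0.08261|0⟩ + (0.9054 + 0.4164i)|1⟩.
-0.1496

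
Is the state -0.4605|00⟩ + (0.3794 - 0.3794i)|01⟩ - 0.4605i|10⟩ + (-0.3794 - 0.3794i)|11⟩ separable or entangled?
Entangled

Writing the state as a|00⟩ + b|01⟩ + c|10⟩ + d|11⟩, it is a product state iff ad − bc = 0.
Here (a, b, c, d) = (-0.4605, (0.3794 - 0.3794i), -0.4605i, (-0.3794 - 0.3794i)): ad − bc = (-0.4605)(-0.3794 - 0.3794i) − (0.3794 - 0.3794i)(-0.4605i) = (0.3494 + 0.3494i) ≠ 0, so the state is entangled.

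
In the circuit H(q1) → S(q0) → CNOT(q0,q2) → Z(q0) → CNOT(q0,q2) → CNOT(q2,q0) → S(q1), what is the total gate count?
7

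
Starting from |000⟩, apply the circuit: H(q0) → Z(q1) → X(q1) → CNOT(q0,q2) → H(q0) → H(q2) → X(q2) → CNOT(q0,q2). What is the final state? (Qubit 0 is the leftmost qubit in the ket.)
1/√2|011⟩ + 1/√2|111⟩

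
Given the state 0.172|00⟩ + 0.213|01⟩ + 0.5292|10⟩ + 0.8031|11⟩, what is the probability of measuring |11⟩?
0.645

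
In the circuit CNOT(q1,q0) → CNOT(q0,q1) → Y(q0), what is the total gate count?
3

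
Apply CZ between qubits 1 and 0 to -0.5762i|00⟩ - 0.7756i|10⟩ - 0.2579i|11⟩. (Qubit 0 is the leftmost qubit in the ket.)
-0.5762i|00⟩ - 0.7756i|10⟩ + 0.2579i|11⟩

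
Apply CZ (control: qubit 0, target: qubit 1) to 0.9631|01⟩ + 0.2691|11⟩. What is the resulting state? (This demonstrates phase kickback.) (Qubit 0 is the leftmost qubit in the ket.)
0.9631|01⟩ - 0.2691|11⟩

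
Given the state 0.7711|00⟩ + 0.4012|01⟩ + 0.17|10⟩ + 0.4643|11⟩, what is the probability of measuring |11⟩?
0.2156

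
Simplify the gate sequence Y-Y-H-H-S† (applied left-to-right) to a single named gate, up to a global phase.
S†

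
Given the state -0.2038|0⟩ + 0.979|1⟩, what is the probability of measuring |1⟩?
0.9584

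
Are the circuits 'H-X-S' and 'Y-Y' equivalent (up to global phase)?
No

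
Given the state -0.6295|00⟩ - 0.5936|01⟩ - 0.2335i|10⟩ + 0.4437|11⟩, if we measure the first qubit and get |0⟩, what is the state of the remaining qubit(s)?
-0.7275|0⟩ - 0.6861|1⟩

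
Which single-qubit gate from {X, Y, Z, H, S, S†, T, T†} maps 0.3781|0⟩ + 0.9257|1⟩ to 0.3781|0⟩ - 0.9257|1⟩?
Z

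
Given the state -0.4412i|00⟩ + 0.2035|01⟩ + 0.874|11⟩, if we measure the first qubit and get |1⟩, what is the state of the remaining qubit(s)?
|1⟩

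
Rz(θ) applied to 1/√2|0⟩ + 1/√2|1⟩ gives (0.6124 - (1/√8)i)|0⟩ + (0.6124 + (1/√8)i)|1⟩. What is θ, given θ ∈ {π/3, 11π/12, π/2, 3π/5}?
π/3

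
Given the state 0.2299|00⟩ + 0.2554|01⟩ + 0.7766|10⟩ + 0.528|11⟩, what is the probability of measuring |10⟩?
0.6031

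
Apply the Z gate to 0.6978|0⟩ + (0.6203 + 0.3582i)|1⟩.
0.6978|0⟩ + (-0.6203 - 0.3582i)|1⟩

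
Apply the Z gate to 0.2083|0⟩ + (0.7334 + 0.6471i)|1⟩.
0.2083|0⟩ + (-0.7334 - 0.6471i)|1⟩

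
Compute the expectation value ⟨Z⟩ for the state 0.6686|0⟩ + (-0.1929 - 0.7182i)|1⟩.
-0.106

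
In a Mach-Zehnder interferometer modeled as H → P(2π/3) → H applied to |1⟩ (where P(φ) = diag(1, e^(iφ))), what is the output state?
(0.75 - 0.433i)|0⟩ + (0.25 + 0.433i)|1⟩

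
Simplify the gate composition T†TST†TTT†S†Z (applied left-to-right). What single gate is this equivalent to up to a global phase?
Z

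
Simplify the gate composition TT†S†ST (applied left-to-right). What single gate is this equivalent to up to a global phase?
T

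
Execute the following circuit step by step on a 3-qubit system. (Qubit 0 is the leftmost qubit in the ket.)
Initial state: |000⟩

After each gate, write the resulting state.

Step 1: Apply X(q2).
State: |001⟩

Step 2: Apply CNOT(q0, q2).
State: |001⟩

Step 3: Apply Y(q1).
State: i|011⟩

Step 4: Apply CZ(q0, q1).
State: i|011⟩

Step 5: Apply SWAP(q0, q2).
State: i|110⟩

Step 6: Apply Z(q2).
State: i|110⟩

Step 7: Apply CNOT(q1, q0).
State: i|010⟩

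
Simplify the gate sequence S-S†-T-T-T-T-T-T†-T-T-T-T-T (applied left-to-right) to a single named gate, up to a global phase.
T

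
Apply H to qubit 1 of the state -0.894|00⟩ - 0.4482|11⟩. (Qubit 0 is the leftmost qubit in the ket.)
-0.6322|00⟩ - 0.6322|01⟩ - 0.3169|10⟩ + 0.3169|11⟩

H on qubit 1 mixes each pair of kets that differ only in qubit 1: amplitudes (a, b) of (|…0…⟩, |…1…⟩) become ((a + b)/√2, (a − b)/√2). Kets absent from the input have amplitude 0.
(|00⟩, |01⟩): (a, b) = (-0.894, 0) → (-0.6322, -0.6322)
(|10⟩, |11⟩): (a, b) = (0, -0.4482) → (-0.3169, 0.3169)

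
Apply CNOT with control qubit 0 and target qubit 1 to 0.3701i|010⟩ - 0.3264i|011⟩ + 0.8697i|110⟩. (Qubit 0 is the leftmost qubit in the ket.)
0.3701i|010⟩ - 0.3264i|011⟩ + 0.8697i|100⟩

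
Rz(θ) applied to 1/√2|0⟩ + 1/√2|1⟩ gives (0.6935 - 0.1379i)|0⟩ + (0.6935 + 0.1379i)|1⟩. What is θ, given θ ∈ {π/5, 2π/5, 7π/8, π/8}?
π/8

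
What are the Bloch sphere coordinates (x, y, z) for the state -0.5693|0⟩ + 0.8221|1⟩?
(-0.936, 0, -0.3517)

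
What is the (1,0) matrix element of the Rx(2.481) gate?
-0.9459i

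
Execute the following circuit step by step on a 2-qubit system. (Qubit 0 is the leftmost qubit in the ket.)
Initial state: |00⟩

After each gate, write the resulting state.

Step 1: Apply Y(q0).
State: i|10⟩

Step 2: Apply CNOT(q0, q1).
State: i|11⟩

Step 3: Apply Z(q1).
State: -i|11⟩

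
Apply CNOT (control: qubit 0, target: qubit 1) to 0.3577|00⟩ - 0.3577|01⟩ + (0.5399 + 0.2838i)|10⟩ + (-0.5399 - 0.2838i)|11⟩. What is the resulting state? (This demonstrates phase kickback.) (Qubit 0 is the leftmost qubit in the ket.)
0.3577|00⟩ - 0.3577|01⟩ + (-0.5399 - 0.2838i)|10⟩ + (0.5399 + 0.2838i)|11⟩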